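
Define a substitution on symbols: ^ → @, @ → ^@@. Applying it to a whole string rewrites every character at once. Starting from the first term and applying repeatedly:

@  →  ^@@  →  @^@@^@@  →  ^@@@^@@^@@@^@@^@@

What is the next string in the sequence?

Applying the rule to each of the 17 symbols of ^@@@^@@^@@@^@@^@@ gives the pieces @ ^@@ ^@@ ^@@ @ ^@@ ^@@ @ ^@@ ^@@ ^@@ @ ^@@ ^@@ @ ^@@ ^@@, which concatenate to the answer.

@^@@^@@^@@@^@@^@@@^@@^@@^@@@^@@^@@@^@@^@@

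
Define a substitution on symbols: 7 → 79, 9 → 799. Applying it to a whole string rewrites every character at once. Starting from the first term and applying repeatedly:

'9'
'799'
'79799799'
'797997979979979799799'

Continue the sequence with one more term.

Rewriting the 21 symbols of 797997979979979799799 one by one yields 79 799 79 799 799 79 799 79 799 799 79 799 799 79 799 79 799 799 79 799 799; concatenated:

7979979799799797997979979979799799797997979979979799799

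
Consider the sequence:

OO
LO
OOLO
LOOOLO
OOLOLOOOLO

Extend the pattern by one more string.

LOOOLOOOLOLOOOLO

From term 3 onward, concatenate the second-to-last term with the last: OO·LO = OOLO, LO·OOLO = LOOOLO, …
So term 6 is LOOOLO·OOLOLOOOLO.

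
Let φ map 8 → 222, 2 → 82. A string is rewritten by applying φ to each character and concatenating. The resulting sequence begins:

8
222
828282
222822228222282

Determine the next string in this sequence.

φ(222822228222282) expands symbol-by-symbol to 82 82 82 222 82 82 82 82 222 82 82 82 82 222 82; joining the 15 pieces gives the next term.

828282222828282822228282828222282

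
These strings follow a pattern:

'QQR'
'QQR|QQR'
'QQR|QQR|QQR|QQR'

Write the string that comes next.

Each string is two copies of the previous one joined by '|'.
One more doubling of QQR|QQR|QQR|QQR gives the answer.

QQR|QQR|QQR|QQR|QQR|QQR|QQR|QQR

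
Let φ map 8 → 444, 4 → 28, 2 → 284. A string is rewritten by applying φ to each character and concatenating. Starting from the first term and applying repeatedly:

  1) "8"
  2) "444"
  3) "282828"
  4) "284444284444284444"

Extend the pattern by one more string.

Replace each of the 18 characters of 284444284444284444 in place — 284 444 28 28 28 28 284 444 28 28 28 28 284 444 28 28 28 28 — and concatenate.

284444282828282844442828282828444428282828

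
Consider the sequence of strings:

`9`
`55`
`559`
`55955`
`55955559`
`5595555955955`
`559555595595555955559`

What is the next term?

From term 3 onward, concatenate the last term with the second-to-last: 55·9 = 559, 559·55 = 55955, …
The next term joins 559555595595555955559 and 5595555955955.

5595555955955559555595595555955955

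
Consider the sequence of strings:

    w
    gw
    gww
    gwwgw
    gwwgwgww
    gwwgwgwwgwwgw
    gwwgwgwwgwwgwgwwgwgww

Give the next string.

Each term (from the third on) is the previous term followed by the one before it: term 3 = gw·w = gww.
The next term joins gwwgwgwwgwwgwgwwgwgww and gwwgwgwwgwwgw.

gwwgwgwwgwwgwgwwgwgwwgwwgwgwwgwwgw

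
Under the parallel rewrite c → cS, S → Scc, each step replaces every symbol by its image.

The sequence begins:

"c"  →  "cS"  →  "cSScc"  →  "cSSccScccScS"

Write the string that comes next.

cSSccScccScSScccScScSScccSScc

Apply φ to cSSccScccScS symbol by symbol: c→cS, S→Scc, S→Scc, c→cS, c→cS, S→Scc, c→cS, c→cS, c→cS, S→Scc, c→cS, S→Scc; joined: cS Scc Scc cS cS Scc cS cS cS Scc cS Scc.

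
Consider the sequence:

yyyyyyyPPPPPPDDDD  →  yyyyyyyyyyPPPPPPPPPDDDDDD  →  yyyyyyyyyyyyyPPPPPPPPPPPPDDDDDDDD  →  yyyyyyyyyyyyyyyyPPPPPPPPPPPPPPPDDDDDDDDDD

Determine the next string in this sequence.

yyyyyyyyyyyyyyyyyyyPPPPPPPPPPPPPPPPPPDDDDDDDDDDDD

Reading off run lengths: y runs 7, 10, 13, 16; P runs 6, 9, 12, 15; D runs 4, 6, 8, 10 — each is linear in n, where the shown terms are n = 2, 3, 4, 5.
Setting n = 6 gives 19, 18, 12 characters in each block.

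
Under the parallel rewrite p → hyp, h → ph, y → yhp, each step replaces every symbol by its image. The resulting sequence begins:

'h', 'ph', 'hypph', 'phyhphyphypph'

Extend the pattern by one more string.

Replace each of the 13 characters of phyhphyphypph in place — hyp ph yhp ph hyp ph yhp hyp ph yhp hyp hyp ph — and concatenate.

hypphyhpphhypphyhphypphyhphyphypph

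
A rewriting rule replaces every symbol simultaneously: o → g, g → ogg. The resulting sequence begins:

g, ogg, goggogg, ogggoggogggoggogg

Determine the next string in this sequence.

Applying the rule to each of the 17 symbols of ogggoggogggoggogg gives the pieces g ogg ogg ogg g ogg ogg g ogg ogg ogg g ogg ogg g ogg ogg, which concatenate to the answer.

goggoggogggoggogggoggoggogggoggogggoggogg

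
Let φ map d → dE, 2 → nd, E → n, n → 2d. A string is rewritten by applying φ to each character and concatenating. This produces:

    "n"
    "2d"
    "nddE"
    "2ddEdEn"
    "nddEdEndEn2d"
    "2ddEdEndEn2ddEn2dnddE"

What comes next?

nddEdEndEn2ddEn2dnddEdEn2dnddE2ddEdEn

Applying the rule to each of the 21 symbols of 2ddEdEndEn2ddEn2dnddE gives the pieces nd dE dE n dE n 2d dE n 2d nd dE dE n 2d nd dE 2d dE dE n, which concatenate to the answer.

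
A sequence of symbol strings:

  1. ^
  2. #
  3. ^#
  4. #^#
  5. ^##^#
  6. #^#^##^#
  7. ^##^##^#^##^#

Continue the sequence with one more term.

#^#^##^#^##^##^#^##^#

This is a Fibonacci-style word recurrence s(k) = s(k−2)·s(k−1): e.g. ^·# = ^#.
Continuing: #^#^##^# · ^##^##^#^##^# gives term 8.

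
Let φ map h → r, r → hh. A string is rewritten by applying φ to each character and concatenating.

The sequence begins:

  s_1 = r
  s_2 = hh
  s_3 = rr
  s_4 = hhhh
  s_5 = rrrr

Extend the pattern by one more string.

Apply φ to rrrr symbol by symbol: r→hh, r→hh, r→hh, r→hh; joined: hh hh hh hh.

hhhhhhhh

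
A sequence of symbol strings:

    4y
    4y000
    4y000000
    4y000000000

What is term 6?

4y000000000000000

The strings grow by a fixed suffix 000 each time.
From 4y000000000, 2 further steps: 4y000000000 → 4y000000000000 → (answer).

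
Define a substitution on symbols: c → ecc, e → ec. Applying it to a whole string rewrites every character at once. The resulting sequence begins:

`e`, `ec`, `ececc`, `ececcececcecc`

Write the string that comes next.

φ(ececcececcecc) expands symbol-by-symbol to ec ecc ec ecc ecc ec ecc ec ecc ecc ec ecc ecc; joining the 13 pieces gives the next term.

ececcececceccececcececceccececcecc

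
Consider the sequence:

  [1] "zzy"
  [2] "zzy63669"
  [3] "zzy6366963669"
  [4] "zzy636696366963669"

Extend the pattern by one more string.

Every step adds 63669 to the end: s(k+1) = s(k)·63669.
So the next term is zzy636696366963669·63669.

zzy63669636696366963669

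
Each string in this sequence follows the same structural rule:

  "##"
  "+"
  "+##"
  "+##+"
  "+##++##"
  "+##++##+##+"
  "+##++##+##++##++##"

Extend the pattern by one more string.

From term 3 onward, concatenate the last term with the second-to-last: +·## = +##, +##·+ = +##+, …
The next term joins +##++##+##++##++## and +##++##+##+.

+##++##+##++##++##+##++##+##+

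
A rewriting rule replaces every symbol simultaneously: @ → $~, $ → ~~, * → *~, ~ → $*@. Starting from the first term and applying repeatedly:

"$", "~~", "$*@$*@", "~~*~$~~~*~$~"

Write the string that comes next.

$*@$*@*~$*@~~$*@$*@$*@*~$*@~~$*@

Apply φ to ~~*~$~~~*~$~ symbol by symbol: ~→$*@, ~→$*@, *→*~, ~→$*@, $→~~, ~→$*@, ~→$*@, ~→$*@, *→*~, ~→$*@, $→~~, ~→$*@; joined: $*@ $*@ *~ $*@ ~~ $*@ $*@ $*@ *~ $*@ ~~ $*@.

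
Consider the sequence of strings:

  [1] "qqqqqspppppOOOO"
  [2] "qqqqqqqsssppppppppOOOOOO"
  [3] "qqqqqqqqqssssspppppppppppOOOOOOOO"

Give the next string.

qqqqqqqqqqqsssssssppppppppppppppOOOOOOOOOO

The n-th term is 2n+3 q's then 2n-1 s's then 3n+2 p's then 2n+2 O's (n = 1, 2, …).
Setting n = 4 gives 11, 7, 14, 10 characters in each block.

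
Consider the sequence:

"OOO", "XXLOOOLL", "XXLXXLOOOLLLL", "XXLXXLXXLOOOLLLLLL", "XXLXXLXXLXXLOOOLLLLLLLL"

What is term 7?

s(k+1) = XXL·s(k)·LL, so each term gains XXL as a prefix and LL as a suffix.
From XXLXXLXXLXXLOOOLLLLLLLL, 2 further steps: XXLXXLXXLXXLOOOLLLLLLLL → XXLXXLXXLXXLXXLOOOLLLLLLLLLL → (answer).

XXLXXLXXLXXLXXLXXLOOOLLLLLLLLLLLL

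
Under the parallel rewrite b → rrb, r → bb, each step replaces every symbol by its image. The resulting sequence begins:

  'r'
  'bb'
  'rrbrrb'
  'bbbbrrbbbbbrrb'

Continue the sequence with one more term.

Rewriting the 14 symbols of bbbbrrbbbbbrrb one by one yields rrb rrb rrb rrb bb bb rrb rrb rrb rrb rrb bb bb rrb; concatenated:

rrbrrbrrbrrbbbbbrrbrrbrrbrrbrrbbbbbrrb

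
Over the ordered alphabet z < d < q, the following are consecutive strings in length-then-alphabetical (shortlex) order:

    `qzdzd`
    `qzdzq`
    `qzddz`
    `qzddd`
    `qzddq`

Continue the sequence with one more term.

Find the rightmost character of qzddq below q, bump it to the next letter, and reset everything to its right to z.

qzdqz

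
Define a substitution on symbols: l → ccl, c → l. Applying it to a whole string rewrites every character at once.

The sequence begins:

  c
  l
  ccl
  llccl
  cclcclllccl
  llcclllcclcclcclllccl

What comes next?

cclcclllcclcclcclllcclllcclllcclcclcclllccl

Applying the rule to each of the 21 symbols of llcclllcclcclcclllccl gives the pieces ccl ccl l l ccl ccl ccl l l ccl l l ccl l l ccl ccl ccl l l ccl, which concatenate to the answer.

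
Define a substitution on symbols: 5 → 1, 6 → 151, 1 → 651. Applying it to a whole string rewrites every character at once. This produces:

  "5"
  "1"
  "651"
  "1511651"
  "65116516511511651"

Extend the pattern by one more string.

15116516511511651151165165116516511511651

Applying the rule to each of the 17 symbols of 65116516511511651 gives the pieces 151 1 651 651 151 1 651 151 1 651 651 1 651 651 151 1 651, which concatenate to the answer.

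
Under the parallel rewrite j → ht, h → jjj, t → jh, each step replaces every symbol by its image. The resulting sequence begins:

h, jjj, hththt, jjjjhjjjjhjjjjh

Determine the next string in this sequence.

Rewriting the 15 symbols of jjjjhjjjjhjjjjh one by one yields ht ht ht ht jjj ht ht ht ht jjj ht ht ht ht jjj; concatenated:

hthththtjjjhthththtjjjhthththtjjj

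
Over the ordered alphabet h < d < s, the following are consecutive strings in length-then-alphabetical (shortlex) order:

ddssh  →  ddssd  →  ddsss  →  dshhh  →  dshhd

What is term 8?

dshdd

Stepping forward 3 times from dshhd: dshhd → dshhs → dshdh, then the target.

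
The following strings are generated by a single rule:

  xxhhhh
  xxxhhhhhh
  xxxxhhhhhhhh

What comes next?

xxxxxhhhhhhhhhh

Reading off run lengths: x runs 2, 3, 4; h runs 4, 6, 8 — each is linear in n, where the shown terms are n = 2, 3, 4.
At n = 5 the blocks have lengths 5, 10.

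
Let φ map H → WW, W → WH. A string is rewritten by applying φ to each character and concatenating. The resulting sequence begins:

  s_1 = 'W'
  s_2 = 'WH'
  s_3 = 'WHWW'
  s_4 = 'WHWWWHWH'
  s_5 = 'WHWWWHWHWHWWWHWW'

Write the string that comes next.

WHWWWHWHWHWWWHWWWHWWWHWHWHWWWHWH

Replace each of the 16 characters of WHWWWHWHWHWWWHWW in place — WH WW WH WH WH WW WH WW WH WW WH WH WH WW WH WH — and concatenate.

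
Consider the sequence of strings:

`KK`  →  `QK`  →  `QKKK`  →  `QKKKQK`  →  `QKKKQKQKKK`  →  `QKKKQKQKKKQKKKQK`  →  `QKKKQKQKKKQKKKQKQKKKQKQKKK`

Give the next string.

QKKKQKQKKKQKKKQKQKKKQKQKKKQKKKQKQKKKQKKKQK

From term 3 onward, concatenate the last term with the second-to-last: QK·KK = QKKK, QKKK·QK = QKKKQK, …
So term 8 is QKKKQKQKKKQKKKQKQKKKQKQKKK·QKKKQKQKKKQKKKQK.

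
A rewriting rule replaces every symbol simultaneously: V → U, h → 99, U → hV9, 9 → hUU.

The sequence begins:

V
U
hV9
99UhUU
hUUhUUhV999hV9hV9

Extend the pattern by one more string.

Rewriting the 17 symbols of hUUhUUhV999hV9hV9 one by one yields 99 hV9 hV9 99 hV9 hV9 99 U hUU hUU hUU 99 U hUU 99 U hUU; concatenated:

99hV9hV999hV9hV999UhUUhUUhUU99UhUU99UhUU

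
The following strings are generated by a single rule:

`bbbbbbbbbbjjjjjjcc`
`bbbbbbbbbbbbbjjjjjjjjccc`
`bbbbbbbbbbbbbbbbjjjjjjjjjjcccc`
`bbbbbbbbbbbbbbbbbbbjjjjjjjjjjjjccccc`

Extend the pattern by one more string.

Term n consists of 3n+1 b's, followed by 2n j's, followed by n-1 c's, where the shown terms are n = 3, 4, 5, 6.
For the next term, n = 7, so the run lengths are 22, 14, 6.

bbbbbbbbbbbbbbbbbbbbbbjjjjjjjjjjjjjjcccccc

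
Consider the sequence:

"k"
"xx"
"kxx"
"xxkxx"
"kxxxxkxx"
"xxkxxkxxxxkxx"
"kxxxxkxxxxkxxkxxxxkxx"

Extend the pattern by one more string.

Each term (from the third on) is the two preceding terms concatenated in order: term 3 = k·xx = kxx.
The next term joins xxkxxkxxxxkxx and kxxxxkxxxxkxxkxxxxkxx.

xxkxxkxxxxkxxkxxxxkxxxxkxxkxxxxkxx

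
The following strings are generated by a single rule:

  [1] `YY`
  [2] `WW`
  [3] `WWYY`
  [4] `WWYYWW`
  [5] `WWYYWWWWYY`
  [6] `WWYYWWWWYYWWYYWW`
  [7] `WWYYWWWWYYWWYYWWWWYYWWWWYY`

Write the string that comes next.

This is a Fibonacci-style word recurrence s(k) = s(k−1)·s(k−2): e.g. WW·YY = WWYY.
So term 8 is WWYYWWWWYYWWYYWWWWYYWWWWYY·WWYYWWWWYYWWYYWW.

WWYYWWWWYYWWYYWWWWYYWWWWYYWWYYWWWWYYWWYYWW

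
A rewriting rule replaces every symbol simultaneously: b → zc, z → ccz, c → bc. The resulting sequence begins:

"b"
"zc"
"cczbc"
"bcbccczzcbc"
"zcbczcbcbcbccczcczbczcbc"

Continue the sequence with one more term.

cczbczcbccczbczcbczcbczcbcbcbccczbcbccczzcbccczbczcbc

Replace each of the 24 characters of zcbczcbcbcbccczcczbczcbc in place — ccz bc zc bc ccz bc zc bc zc bc zc bc bc bc ccz bc bc ccz zc bc ccz bc zc bc — and concatenate.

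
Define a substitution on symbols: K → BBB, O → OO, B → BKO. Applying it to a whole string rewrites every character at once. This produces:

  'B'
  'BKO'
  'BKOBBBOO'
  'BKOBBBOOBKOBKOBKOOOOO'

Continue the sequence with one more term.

BKOBBBOOBKOBKOBKOOOOOBKOBBBOOBKOBBBOOBKOBBBOOOOOOOOOO

Applying the rule to each of the 21 symbols of BKOBBBOOBKOBKOBKOOOOO gives the pieces BKO BBB OO BKO BKO BKO OO OO BKO BBB OO BKO BBB OO BKO BBB OO OO OO OO OO, which concatenate to the answer.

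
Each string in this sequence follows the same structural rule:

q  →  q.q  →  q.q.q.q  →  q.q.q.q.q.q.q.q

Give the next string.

q.q.q.q.q.q.q.q.q.q.q.q.q.q.q.q

s(k+1) = s(k)·.·s(k) — each term doubles the last with '.' between the halves.
So the next term is two copies of q.q.q.q.q.q.q.q with '.' between the halves.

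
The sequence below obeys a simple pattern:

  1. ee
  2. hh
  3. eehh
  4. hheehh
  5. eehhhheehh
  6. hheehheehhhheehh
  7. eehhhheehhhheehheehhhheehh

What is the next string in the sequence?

Each term (from the third on) is the two preceding terms concatenated in order: term 3 = ee·hh = eehh.
Continuing: hheehheehhhheehh · eehhhheehhhheehheehhhheehh gives term 8.

hheehheehhhheehheehhhheehhhheehheehhhheehh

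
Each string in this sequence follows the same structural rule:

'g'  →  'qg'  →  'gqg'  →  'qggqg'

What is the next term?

From term 3 onward, concatenate the second-to-last term with the last: g·qg = gqg, qg·gqg = qggqg, …
Continuing: gqg · qggqg gives term 5.

gqgqggqg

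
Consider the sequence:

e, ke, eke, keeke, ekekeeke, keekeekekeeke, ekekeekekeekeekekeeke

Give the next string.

keekeekekeekeekekeekekeekeekekeeke

Each term (from the third on) is the two preceding terms concatenated in order: term 3 = e·ke = eke.
So term 8 is keekeekekeeke·ekekeekekeekeekekeeke.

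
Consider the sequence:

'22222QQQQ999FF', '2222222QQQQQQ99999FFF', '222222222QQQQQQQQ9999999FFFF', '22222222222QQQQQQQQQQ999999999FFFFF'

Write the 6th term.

222222222222222QQQQQQQQQQQQQQ9999999999999FFFFFFF

Each string has the form 2^{2n+1} Q^{2n} 9^{2n-1} F^{n}, where the shown terms are n = 2, 3, 4, 5.
For term 6, n = 7, so the run lengths are 15, 14, 13, 7.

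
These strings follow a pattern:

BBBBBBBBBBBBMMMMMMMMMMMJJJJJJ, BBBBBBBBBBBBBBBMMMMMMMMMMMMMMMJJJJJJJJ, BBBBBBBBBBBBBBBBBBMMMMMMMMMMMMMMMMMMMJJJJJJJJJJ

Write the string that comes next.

BBBBBBBBBBBBBBBBBBBBBMMMMMMMMMMMMMMMMMMMMMMMJJJJJJJJJJJJ

Term n consists of 3n+3 B's, followed by 4n-1 M's, followed by 2n J's, where the shown terms are n = 3, 4, 5.
Setting n = 6 gives 21, 23, 12 characters in each block.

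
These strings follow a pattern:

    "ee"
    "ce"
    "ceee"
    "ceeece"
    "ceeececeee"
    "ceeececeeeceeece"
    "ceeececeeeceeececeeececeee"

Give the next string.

Each term (from the third on) is the previous term followed by the one before it: term 3 = ce·ee = ceee.
The next term joins ceeececeeeceeececeeececeee and ceeececeeeceeece.

ceeececeeeceeececeeececeeeceeececeeeceeece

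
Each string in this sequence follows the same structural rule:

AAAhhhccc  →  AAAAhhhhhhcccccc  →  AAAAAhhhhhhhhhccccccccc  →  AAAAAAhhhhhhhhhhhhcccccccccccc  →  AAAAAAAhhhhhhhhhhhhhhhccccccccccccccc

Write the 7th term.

AAAAAAAAAhhhhhhhhhhhhhhhhhhhhhccccccccccccccccccccc

Each string has the form A^{n+2} h^{3n} c^{3n} (n = 1, 2, …).
Setting n = 7 gives 9, 21, 21 characters in each block.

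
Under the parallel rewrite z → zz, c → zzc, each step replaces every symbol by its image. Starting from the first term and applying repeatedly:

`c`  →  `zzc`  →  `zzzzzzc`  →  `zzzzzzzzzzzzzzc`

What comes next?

zzzzzzzzzzzzzzzzzzzzzzzzzzzzzzc

Applying the rule to each of the 15 symbols of zzzzzzzzzzzzzzc gives the pieces zz zz zz zz zz zz zz zz zz zz zz zz zz zz zzc, which concatenate to the answer.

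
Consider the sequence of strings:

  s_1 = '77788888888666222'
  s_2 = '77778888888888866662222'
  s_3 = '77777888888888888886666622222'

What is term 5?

Each string has the form 7^{n} 8^{3n-1} 6^{n} 2^{n}, where the shown terms are n = 3, 4, 5.
At n = 7 the blocks have lengths 7, 20, 7, 7.

77777778888888888888888888866666662222222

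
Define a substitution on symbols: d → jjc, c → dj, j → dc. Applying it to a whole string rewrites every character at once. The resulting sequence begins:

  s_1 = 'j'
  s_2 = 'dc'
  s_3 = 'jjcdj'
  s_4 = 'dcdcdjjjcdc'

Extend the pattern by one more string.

jjcdjjjcdjjjcdcdcdcdjjjcdj

Rewriting each symbol of dcdcdjjjcdc: d→jjc, c→dj, d→jjc, c→dj, d→jjc, j→dc, j→dc, j→dc, c→dj, d→jjc, c→dj, which concatenates to jjc dj jjc dj jjc dc dc dc dj jjc dj.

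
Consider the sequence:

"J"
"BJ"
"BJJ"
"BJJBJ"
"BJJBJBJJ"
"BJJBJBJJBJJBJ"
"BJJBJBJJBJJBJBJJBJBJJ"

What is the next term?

BJJBJBJJBJJBJBJJBJBJJBJJBJBJJBJJBJ

From term 3 onward, concatenate the last term with the second-to-last: BJ·J = BJJ, BJJ·BJ = BJJBJ, …
The next term joins BJJBJBJJBJJBJBJJBJBJJ and BJJBJBJJBJJBJ.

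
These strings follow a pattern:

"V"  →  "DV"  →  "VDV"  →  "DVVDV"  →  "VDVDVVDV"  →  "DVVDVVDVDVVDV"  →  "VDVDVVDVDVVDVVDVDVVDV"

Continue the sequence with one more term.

DVVDVVDVDVVDVVDVDVVDVDVVDVVDVDVVDV

This is a Fibonacci-style word recurrence s(k) = s(k−2)·s(k−1): e.g. V·DV = VDV.
Continuing: DVVDVVDVDVVDV · VDVDVVDVDVVDVVDVDVVDV gives term 8.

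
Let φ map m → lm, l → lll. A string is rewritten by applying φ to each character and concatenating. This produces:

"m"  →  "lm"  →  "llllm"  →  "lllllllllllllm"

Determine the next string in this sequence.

llllllllllllllllllllllllllllllllllllllllm

Applying the rule to each of the 14 symbols of lllllllllllllm gives the pieces lll lll lll lll lll lll lll lll lll lll lll lll lll lm, which concatenate to the answer.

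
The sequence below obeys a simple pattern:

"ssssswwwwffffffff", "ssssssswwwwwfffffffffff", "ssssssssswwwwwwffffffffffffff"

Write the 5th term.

Reading off run lengths: s runs 5, 7, 9; w runs 4, 5, 6; f runs 8, 11, 14 — each is linear in n, where the shown terms are n = 2, 3, 4.
Setting n = 6 gives 13, 8, 20 characters in each block.

ssssssssssssswwwwwwwwffffffffffffffffffff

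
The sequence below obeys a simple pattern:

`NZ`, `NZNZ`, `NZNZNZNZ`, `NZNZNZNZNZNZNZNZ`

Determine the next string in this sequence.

Each string is two copies of the previous one concatenated.
So the next term is two copies of NZNZNZNZNZNZNZNZ.

NZNZNZNZNZNZNZNZNZNZNZNZNZNZNZNZ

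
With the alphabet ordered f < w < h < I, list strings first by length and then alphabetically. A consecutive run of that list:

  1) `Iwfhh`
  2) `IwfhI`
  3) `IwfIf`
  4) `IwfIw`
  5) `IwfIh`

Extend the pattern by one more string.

The successor of IwfIh increments the rightmost position that isn't already I and resets every position after it to f.

IwfII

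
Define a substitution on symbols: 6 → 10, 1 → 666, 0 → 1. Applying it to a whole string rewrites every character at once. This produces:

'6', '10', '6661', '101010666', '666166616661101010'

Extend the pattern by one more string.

φ(666166616661101010) expands symbol-by-symbol to 10 10 10 666 10 10 10 666 10 10 10 666 666 1 666 1 666 1; joining the 18 pieces gives the next term.

101010666101010666101010666666166616661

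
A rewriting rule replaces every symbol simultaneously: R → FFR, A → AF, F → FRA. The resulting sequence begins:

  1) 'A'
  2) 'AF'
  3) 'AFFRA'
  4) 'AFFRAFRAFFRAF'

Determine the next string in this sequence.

Applying the rule to each of the 13 symbols of AFFRAFRAFFRAF gives the pieces AF FRA FRA FFR AF FRA FFR AF FRA FRA FFR AF FRA, which concatenate to the answer.

AFFRAFRAFFRAFFRAFFRAFFRAFRAFFRAFFRA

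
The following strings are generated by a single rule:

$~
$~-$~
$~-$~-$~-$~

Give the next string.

s(k+1) = s(k)·-·s(k) — each term doubles the last with '-' between the halves.
Doubling $~-$~-$~-$~ with '-' between the halves:

$~-$~-$~-$~-$~-$~-$~-$~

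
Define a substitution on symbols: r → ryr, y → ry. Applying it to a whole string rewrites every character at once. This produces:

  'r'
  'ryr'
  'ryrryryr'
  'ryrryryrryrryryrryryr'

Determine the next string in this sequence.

ryrryryrryrryryrryryrryrryryrryrryryrryryrryrryryrryryr

Applying the rule to each of the 21 symbols of ryrryryrryrryryrryryr gives the pieces ryr ry ryr ryr ry ryr ry ryr ryr ry ryr ryr ry ryr ry ryr ryr ry ryr ry ryr, which concatenate to the answer.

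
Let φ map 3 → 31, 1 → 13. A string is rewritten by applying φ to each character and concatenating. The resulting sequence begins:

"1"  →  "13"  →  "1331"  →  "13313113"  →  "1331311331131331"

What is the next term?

Rewriting the 16 symbols of 1331311331131331 one by one yields 13 31 31 13 31 13 13 31 31 13 13 31 13 31 31 13; concatenated:

13313113311313313113133113313113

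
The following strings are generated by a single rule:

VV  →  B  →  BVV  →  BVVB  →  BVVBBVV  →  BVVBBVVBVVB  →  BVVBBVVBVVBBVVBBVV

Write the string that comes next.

Each term (from the third on) is the previous term followed by the one before it: term 3 = B·VV = BVV.
Continuing: BVVBBVVBVVBBVVBBVV · BVVBBVVBVVB gives term 8.

BVVBBVVBVVBBVVBBVVBVVBBVVBVVB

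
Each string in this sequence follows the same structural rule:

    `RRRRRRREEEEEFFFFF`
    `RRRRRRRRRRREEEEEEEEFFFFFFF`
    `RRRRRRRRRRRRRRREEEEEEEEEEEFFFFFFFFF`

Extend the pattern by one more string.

Reading off run lengths: R runs 7, 11, 15; E runs 5, 8, 11; F runs 5, 7, 9 — each is linear in n (n = 1, 2, …).
Setting n = 4 gives 19, 14, 11 characters in each block.

RRRRRRRRRRRRRRRRRRREEEEEEEEEEEEEEFFFFFFFFFFF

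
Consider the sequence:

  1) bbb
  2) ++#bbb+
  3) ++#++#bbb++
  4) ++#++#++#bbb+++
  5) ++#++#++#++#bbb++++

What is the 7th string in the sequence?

s(k+1) = ++#·s(k)·+, so each term gains ++# as a prefix and + as a suffix.
From ++#++#++#++#bbb++++, 2 further steps: ++#++#++#++#bbb++++ → ++#++#++#++#++#bbb+++++ → (answer).

++#++#++#++#++#++#bbb++++++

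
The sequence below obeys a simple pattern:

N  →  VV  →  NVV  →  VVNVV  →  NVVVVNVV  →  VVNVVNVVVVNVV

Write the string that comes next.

NVVVVNVVVVNVVNVVVVNVV

From term 3 onward, concatenate the second-to-last term with the last: N·VV = NVV, VV·NVV = VVNVV, …
The next term joins NVVVVNVV and VVNVVNVVVVNVV.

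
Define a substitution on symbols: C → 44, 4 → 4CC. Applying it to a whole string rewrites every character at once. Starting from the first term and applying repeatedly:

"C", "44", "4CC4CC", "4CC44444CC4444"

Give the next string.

4CC44444CC4CC4CC4CC4CC44444CC4CC4CC4CC

φ(4CC44444CC4444) expands symbol-by-symbol to 4CC 44 44 4CC 4CC 4CC 4CC 4CC 44 44 4CC 4CC 4CC 4CC; joining the 14 pieces gives the next term.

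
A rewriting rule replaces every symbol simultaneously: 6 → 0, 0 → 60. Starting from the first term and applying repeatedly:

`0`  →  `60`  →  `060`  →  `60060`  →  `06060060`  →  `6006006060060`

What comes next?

060600606006006060060

Replace each of the 13 characters of 6006006060060 in place — 0 60 60 0 60 60 0 60 0 60 60 0 60 — and concatenate.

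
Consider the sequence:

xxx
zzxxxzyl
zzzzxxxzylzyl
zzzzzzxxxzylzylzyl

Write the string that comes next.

zzzzzzzzxxxzylzylzylzyl

Each term wraps the previous one in zz on the left and zyl on the right.
So the next term is zz·zzzzzzxxxzylzylzyl·zyl.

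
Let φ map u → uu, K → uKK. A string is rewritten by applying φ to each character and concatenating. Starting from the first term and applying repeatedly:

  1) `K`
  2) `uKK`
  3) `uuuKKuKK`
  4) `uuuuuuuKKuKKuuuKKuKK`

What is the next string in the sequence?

Rewriting the 20 symbols of uuuuuuuKKuKKuuuKKuKK one by one yields uu uu uu uu uu uu uu uKK uKK uu uKK uKK uu uu uu uKK uKK uu uKK uKK; concatenated:

uuuuuuuuuuuuuuuKKuKKuuuKKuKKuuuuuuuKKuKKuuuKKuKK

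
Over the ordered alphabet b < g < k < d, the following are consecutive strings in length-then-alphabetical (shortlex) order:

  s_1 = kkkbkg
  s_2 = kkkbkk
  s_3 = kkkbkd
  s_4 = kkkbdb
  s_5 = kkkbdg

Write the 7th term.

kkkbdd

Continuing the enumeration 2 steps past kkkbdg: kkkbdg → kkkbdk → (answer).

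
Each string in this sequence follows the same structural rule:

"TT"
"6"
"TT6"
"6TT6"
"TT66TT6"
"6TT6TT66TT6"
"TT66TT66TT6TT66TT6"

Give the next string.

This is a Fibonacci-style word recurrence s(k) = s(k−2)·s(k−1): e.g. TT·6 = TT6.
Continuing: 6TT6TT66TT6 · TT66TT66TT6TT66TT6 gives term 8.

6TT6TT66TT6TT66TT66TT6TT66TT6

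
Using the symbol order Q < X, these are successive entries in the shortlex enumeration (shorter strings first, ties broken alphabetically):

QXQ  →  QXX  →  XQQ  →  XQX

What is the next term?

Treat XQX as a base-2 numeral over the given alphabet and add one, carrying through any trailing X's.

XXQ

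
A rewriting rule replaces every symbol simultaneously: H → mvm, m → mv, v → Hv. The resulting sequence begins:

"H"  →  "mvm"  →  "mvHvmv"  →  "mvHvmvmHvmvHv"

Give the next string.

Replace each of the 13 characters of mvHvmvmHvmvHv in place — mv Hv mvm Hv mv Hv mv mvm Hv mv Hv mvm Hv — and concatenate.

mvHvmvmHvmvHvmvmvmHvmvHvmvmHv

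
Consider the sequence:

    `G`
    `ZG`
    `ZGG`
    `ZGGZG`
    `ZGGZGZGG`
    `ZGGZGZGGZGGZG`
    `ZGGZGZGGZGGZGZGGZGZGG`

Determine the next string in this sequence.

This is a Fibonacci-style word recurrence s(k) = s(k−1)·s(k−2): e.g. ZG·G = ZGG.
So term 8 is ZGGZGZGGZGGZGZGGZGZGG·ZGGZGZGGZGGZG.

ZGGZGZGGZGGZGZGGZGZGGZGGZGZGGZGGZG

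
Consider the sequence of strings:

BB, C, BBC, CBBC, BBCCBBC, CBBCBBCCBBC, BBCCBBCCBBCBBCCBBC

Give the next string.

This is a Fibonacci-style word recurrence s(k) = s(k−2)·s(k−1): e.g. BB·C = BBC.
So term 8 is CBBCBBCCBBC·BBCCBBCCBBCBBCCBBC.

CBBCBBCCBBCBBCCBBCCBBCBBCCBBC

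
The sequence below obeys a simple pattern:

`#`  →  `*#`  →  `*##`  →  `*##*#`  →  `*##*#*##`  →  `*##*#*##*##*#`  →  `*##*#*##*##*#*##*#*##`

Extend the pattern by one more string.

From term 3 onward, concatenate the last term with the second-to-last: *#·# = *##, *##·*# = *##*#, …
So term 8 is *##*#*##*##*#*##*#*##·*##*#*##*##*#.

*##*#*##*##*#*##*#*##*##*#*##*##*#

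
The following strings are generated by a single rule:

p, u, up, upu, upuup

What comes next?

This is a Fibonacci-style word recurrence s(k) = s(k−1)·s(k−2): e.g. u·p = up.
So term 6 is upuup·upu.

upuupupu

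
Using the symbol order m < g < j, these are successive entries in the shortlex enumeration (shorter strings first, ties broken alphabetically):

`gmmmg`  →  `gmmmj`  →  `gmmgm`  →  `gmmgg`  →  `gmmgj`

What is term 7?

gmmjg

Continuing the enumeration 2 steps past gmmgj: gmmgj → gmmjm → (answer).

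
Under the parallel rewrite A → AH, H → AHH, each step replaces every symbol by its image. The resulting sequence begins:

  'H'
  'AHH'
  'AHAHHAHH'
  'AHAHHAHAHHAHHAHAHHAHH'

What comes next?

AHAHHAHAHHAHHAHAHHAHAHHAHHAHAHHAHHAHAHHAHAHHAHHAHAHHAHH

Replace each of the 21 characters of AHAHHAHAHHAHHAHAHHAHH in place — AH AHH AH AHH AHH AH AHH AH AHH AHH AH AHH AHH AH AHH AH AHH AHH AH AHH AHH — and concatenate.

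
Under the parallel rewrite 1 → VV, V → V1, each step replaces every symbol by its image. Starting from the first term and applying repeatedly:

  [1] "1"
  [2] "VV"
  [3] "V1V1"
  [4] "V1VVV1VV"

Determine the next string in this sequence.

V1VVV1V1V1VVV1V1

Apply φ to V1VVV1VV symbol by symbol: V→V1, 1→VV, V→V1, V→V1, V→V1, 1→VV, V→V1, V→V1; joined: V1 VV V1 V1 V1 VV V1 V1.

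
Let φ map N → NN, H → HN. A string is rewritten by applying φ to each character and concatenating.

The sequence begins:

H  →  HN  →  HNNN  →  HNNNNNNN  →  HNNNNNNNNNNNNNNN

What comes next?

Rewriting the 16 symbols of HNNNNNNNNNNNNNNN one by one yields HN NN NN NN NN NN NN NN NN NN NN NN NN NN NN NN; concatenated:

HNNNNNNNNNNNNNNNNNNNNNNNNNNNNNNN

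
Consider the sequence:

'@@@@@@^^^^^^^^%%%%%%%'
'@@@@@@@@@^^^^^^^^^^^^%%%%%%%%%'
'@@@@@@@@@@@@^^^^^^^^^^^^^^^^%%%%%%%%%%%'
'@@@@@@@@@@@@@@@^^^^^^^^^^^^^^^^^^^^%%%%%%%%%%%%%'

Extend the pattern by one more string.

@@@@@@@@@@@@@@@@@@^^^^^^^^^^^^^^^^^^^^^^^^%%%%%%%%%%%%%%%

Term n consists of 3n @'s, followed by 4n ^'s, followed by 2n+3 %'s, where the shown terms are n = 2, 3, 4, 5.
For the next term, n = 6, so the run lengths are 18, 24, 15.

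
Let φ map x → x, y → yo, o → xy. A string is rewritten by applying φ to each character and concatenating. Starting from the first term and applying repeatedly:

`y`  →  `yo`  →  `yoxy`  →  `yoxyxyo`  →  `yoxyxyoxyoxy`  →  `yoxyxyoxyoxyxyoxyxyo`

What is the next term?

Rewriting the 20 symbols of yoxyxyoxyoxyxyoxyxyo one by one yields yo xy x yo x yo xy x yo xy x yo x yo xy x yo x yo xy; concatenated:

yoxyxyoxyoxyxyoxyxyoxyoxyxyoxyoxy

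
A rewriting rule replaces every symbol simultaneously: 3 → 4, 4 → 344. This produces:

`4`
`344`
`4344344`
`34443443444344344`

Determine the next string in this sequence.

φ(34443443444344344) expands symbol-by-symbol to 4 344 344 344 4 344 344 4 344 344 344 4 344 344 4 344 344; joining the 17 pieces gives the next term.

43443443444344344434434434443443444344344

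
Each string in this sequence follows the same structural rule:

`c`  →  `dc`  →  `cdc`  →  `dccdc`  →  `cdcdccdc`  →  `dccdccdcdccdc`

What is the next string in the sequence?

cdcdccdcdccdccdcdccdc

This is a Fibonacci-style word recurrence s(k) = s(k−2)·s(k−1): e.g. c·dc = cdc.
The next term joins cdcdccdc and dccdccdcdccdc.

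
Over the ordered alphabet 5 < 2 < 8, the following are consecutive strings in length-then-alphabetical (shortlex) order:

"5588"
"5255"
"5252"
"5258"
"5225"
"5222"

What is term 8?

5285

Advancing 2 positions from 5222 through 5222 → 5228 reaches term 8.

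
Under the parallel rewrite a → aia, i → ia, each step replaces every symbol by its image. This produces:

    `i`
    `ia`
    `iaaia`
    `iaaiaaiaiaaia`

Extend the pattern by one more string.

φ(iaaiaaiaiaaia) expands symbol-by-symbol to ia aia aia ia aia aia ia aia ia aia aia ia aia; joining the 13 pieces gives the next term.

iaaiaaiaiaaiaaiaiaaiaiaaiaaiaiaaia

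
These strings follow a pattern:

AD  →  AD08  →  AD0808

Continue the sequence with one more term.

Each term is the previous one with 08 appended.
So the next term is AD0808·08.

AD080808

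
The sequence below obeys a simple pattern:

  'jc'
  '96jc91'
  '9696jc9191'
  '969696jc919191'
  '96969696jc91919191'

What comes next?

s(k+1) = 96·s(k)·91, so each term gains 96 as a prefix and 91 as a suffix.
One more step from 96969696jc91919191 gives the answer.

9696969696jc9191919191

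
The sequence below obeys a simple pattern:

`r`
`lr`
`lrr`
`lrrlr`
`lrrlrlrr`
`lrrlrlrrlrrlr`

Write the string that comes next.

lrrlrlrrlrrlrlrrlrlrr

Each term (from the third on) is the previous term followed by the one before it: term 3 = lr·r = lrr.
So term 7 is lrrlrlrrlrrlr·lrrlrlrr.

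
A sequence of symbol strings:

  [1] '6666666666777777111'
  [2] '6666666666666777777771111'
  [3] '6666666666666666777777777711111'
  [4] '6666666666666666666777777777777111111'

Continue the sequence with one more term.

6666666666666666666666777777777777771111111

Reading off run lengths: 6 runs 10, 13, 16, 19; 7 runs 6, 8, 10, 12; 1 runs 3, 4, 5, 6 — each is linear in n, where the shown terms are n = 3, 4, 5, 6.
At n = 7 the blocks have lengths 22, 14, 7.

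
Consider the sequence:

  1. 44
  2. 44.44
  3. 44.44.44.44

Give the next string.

s(k+1) = s(k)·.·s(k) — each term doubles the last with '.' between the halves.
One more doubling of 44.44.44.44 gives the answer.

44.44.44.44.44.44.44.44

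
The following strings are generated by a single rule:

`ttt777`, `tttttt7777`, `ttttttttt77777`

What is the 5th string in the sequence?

Term n consists of 3n t's, followed by n+2 7's (n = 1, 2, …).
Setting n = 5 gives 15, 7 characters in each block.

ttttttttttttttt7777777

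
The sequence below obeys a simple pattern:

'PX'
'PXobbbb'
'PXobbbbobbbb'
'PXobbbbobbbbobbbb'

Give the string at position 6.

PXobbbbobbbbobbbbobbbbobbbb

The strings grow by a fixed suffix obbbb each time.
From PXobbbbobbbbobbbb, 2 further steps: PXobbbbobbbbobbbb → PXobbbbobbbbobbbbobbbb → (answer).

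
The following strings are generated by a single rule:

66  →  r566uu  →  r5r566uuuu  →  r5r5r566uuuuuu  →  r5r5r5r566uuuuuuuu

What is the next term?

s(k+1) = r5·s(k)·uu, so each term gains r5 as a prefix and uu as a suffix.
Applying this once more to r5r5r5r566uuuuuuuu:

r5r5r5r5r566uuuuuuuuuu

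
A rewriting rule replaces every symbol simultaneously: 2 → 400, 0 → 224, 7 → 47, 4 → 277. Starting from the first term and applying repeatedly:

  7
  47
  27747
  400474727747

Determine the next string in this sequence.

2772242242774727747400474727747

Expanding 400474727747: 4→277, 0→224, 0→224, 4→277, 7→47, 4→277, 7→47, 2→400, 7→47, 7→47, 4→277, 7→47. Concatenated: 277 224 224 277 47 277 47 400 47 47 277 47.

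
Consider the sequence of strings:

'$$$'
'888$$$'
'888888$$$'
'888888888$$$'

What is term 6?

The strings grow by a fixed prefix 888 each time.
From 888888888$$$, 2 further steps: 888888888$$$ → 888888888888$$$ → (answer).

888888888888888$$$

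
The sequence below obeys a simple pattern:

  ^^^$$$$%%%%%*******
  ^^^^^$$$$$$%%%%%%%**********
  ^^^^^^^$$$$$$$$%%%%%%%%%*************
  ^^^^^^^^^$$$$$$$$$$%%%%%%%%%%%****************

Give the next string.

Reading off run lengths: ^ runs 3, 5, 7, 9; $ runs 4, 6, 8, 10; % runs 5, 7, 9, 11; * runs 7, 10, 13, 16 — each is linear in n, where the shown terms are n = 2, 3, 4, 5.
For the next term, n = 6, so the run lengths are 11, 12, 13, 19.

^^^^^^^^^^^$$$$$$$$$$$$%%%%%%%%%%%%%*******************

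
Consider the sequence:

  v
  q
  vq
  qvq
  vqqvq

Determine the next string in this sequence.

From term 3 onward, concatenate the second-to-last term with the last: v·q = vq, q·vq = qvq, …
So term 6 is qvq·vqqvq.

qvqvqqvq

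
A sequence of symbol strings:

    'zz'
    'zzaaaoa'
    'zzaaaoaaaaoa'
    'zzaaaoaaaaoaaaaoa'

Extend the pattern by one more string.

Every step adds aaaoa to the end: s(k+1) = s(k)·aaaoa.
One more step from zzaaaoaaaaoaaaaoa gives the answer.

zzaaaoaaaaoaaaaoaaaaoa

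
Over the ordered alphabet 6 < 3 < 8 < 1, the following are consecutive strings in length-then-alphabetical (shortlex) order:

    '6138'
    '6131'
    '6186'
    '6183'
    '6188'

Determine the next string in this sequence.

6181

Find the rightmost character of 6188 below 1, bump it to the next letter, and reset everything to its right to 6.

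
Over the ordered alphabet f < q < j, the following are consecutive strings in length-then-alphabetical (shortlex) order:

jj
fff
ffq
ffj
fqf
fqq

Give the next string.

Find the rightmost character of fqq below j, bump it to the next letter, and reset everything to its right to f.

fqj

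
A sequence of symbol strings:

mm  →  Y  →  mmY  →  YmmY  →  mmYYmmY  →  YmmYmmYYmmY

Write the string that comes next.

Each term (from the third on) is the two preceding terms concatenated in order: term 3 = mm·Y = mmY.
The next term joins mmYYmmY and YmmYmmYYmmY.

mmYYmmYYmmYmmYYmmY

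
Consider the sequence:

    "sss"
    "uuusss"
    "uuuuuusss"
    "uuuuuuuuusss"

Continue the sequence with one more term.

The strings grow by a fixed prefix uuu each time.
Applying this once more to uuuuuuuuusss:

uuuuuuuuuuuusss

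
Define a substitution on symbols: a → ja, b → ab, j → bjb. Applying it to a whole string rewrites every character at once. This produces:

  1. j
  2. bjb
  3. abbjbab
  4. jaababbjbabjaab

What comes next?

φ(jaababbjbabjaab) expands symbol-by-symbol to bjb ja ja ab ja ab ab bjb ab ja ab bjb ja ja ab; joining the 15 pieces gives the next term.

bjbjajaabjaababbjbabjaabbjbjajaab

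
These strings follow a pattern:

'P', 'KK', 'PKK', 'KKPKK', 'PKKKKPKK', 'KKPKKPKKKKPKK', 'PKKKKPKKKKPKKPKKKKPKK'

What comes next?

This is a Fibonacci-style word recurrence s(k) = s(k−2)·s(k−1): e.g. P·KK = PKK.
The next term joins KKPKKPKKKKPKK and PKKKKPKKKKPKKPKKKKPKK.

KKPKKPKKKKPKKPKKKKPKKKKPKKPKKKKPKK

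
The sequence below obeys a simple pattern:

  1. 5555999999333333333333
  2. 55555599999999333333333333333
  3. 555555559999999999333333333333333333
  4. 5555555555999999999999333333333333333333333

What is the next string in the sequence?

55555555555599999999999999333333333333333333333333

Term n consists of 2n-2 5's, followed by 2n 9's, followed by 3n+3 3's, where the shown terms are n = 3, 4, 5, 6.
Setting n = 7 gives 12, 14, 24 characters in each block.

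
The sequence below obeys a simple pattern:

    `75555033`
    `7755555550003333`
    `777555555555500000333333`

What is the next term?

Each string has the form 7^{n} 5^{3n+1} 0^{2n-1} 3^{2n} (n = 1, 2, …).
At n = 4 the blocks have lengths 4, 13, 7, 8.

77775555555555555000000033333333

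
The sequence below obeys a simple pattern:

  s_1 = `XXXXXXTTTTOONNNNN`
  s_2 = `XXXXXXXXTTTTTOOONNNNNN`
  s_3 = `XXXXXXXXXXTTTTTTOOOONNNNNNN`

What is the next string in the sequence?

XXXXXXXXXXXXTTTTTTTOOOOONNNNNNNN

Reading off run lengths: X runs 6, 8, 10; T runs 4, 5, 6; O runs 2, 3, 4; N runs 5, 6, 7 — each is linear in n, where the shown terms are n = 2, 3, 4.
Setting n = 5 gives 12, 7, 5, 8 characters in each block.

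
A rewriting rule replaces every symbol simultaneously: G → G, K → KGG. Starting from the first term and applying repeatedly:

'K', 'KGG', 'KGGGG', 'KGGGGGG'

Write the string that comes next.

Rewriting each symbol of KGGGGGG: K→KGG, G→G, G→G, G→G, G→G, G→G, G→G, which concatenates to KGG G G G G G G.

KGGGGGGGG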